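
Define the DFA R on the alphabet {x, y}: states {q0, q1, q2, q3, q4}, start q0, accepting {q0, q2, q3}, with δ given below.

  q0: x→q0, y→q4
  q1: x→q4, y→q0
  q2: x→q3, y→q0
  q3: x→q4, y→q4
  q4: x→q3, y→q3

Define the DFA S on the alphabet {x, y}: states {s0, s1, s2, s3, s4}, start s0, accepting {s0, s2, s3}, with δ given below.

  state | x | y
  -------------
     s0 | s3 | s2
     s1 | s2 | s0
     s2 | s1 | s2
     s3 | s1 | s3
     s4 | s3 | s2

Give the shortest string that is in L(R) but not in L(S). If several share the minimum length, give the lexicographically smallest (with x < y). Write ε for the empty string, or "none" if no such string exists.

The string xx is accepted by R but not by S.
No shorter string lies in the difference, and xx is the lexicographically first length-2 string in L(R) \ L(S).

xx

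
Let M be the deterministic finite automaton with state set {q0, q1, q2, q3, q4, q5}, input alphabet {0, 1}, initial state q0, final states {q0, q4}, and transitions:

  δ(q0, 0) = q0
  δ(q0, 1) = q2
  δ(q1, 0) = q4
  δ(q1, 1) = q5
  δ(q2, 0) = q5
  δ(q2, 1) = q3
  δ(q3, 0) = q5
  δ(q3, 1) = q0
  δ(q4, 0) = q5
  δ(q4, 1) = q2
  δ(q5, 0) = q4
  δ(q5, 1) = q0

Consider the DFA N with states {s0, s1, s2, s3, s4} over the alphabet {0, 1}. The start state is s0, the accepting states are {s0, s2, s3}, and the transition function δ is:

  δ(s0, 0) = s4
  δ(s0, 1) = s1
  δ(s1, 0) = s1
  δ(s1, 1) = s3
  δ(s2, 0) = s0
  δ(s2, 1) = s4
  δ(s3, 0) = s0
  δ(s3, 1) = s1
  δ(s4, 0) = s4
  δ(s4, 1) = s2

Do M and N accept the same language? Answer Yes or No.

No

The string 0 is accepted by M but rejected by N.
So L(M) ≠ L(N).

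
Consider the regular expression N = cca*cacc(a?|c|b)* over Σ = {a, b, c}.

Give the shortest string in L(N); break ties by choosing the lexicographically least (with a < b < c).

cccacc

By inspection of the expression, no string of length less than 6 matches, and cccacc is the lexicographically first match of length 6.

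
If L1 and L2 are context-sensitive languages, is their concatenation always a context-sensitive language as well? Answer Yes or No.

With disjoint nonterminals (and terminals first replaced by fresh nonterminal copies so contexts cannot straddle the boundary), S → S₁S₂ added to two noncontracting grammars is noncontracting and generates L₁L₂; equivalently an LBA guesses the split point and checks each part in place.
So the context-sensitive languages are closed under concatenation.

Yes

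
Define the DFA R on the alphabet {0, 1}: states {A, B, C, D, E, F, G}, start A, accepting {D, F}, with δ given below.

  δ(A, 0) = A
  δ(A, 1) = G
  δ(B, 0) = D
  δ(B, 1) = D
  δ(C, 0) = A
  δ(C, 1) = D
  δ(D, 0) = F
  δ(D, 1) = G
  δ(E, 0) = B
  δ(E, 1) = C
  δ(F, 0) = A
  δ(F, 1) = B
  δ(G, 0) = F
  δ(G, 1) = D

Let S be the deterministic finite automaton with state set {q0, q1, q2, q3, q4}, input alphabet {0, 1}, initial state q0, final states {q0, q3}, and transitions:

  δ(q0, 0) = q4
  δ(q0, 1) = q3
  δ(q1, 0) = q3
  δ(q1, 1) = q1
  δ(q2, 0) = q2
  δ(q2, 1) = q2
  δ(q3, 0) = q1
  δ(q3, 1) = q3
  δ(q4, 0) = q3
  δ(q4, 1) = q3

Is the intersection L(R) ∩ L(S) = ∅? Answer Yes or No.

The string 11 is accepted by both R and S.
Hence L(R) ∩ L(S) ≠ ∅.

No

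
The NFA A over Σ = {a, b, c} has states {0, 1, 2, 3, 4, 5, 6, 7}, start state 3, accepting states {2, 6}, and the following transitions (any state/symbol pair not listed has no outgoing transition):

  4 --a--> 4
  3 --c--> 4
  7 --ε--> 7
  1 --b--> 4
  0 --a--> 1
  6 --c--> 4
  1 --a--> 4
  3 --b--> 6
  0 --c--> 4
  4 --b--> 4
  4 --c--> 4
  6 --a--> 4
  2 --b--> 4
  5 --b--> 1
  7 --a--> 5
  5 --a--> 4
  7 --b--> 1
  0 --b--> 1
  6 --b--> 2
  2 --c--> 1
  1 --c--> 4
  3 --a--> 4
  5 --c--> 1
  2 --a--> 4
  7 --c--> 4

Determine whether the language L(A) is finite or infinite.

finite

The useful states (reachable from 3 and able to reach an accepting state) are {2, 3, 6}.
Restricted to these states the transition graph has no cycle, so every accepting path has bounded length and L is finite.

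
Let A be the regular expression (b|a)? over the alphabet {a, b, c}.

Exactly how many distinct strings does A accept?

The expression has no Kleene star, so L(A) is finite. Expanding the alternatives gives {ε, a, b}.
That is 1 of length 0, 2 of length 1: 3 strings in all.

3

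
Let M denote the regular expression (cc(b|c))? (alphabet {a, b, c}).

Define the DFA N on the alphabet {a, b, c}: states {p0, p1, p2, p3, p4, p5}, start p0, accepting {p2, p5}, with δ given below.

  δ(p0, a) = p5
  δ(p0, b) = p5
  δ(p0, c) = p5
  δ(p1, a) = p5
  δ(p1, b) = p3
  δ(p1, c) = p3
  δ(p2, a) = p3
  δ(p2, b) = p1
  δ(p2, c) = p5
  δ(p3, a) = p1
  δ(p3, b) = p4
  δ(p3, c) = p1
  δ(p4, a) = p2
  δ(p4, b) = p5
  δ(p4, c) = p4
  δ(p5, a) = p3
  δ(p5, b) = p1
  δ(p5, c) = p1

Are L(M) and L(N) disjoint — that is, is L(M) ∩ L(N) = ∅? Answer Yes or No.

Yes

Converting the expression M to a DFA (subset construction, then merging equivalent states) gives the minimal DFA with states {m0, m1, m2, m3, m4}, start state m0, accepting states {m0, m4} and transitions m0: a→m1, b→m1, c→m2; m1: a→m1, b→m1, c→m1; m2: a→m1, b→m1, c→m3; m3: a→m1, b→m4, c→m4; m4: a→m1, b→m1, c→m1.
Exploring the product automaton M × N from the start pair (m0, p0), following both machines on each input symbol, reaches 9 state pairs: (m0, p0), (m1, p5), (m2, p5), (m1, p3), (m1, p1), (m3, p1), (m1, p4), (m4, p3), (m1, p2).
M accepts in {m0, m4} and N accepts in {p2, p5}; no reachable pair has both components accepting, so no string drives both machines to acceptance simultaneously and L(M) ∩ L(N) = ∅.
So no string is accepted by both, and the intersection is empty.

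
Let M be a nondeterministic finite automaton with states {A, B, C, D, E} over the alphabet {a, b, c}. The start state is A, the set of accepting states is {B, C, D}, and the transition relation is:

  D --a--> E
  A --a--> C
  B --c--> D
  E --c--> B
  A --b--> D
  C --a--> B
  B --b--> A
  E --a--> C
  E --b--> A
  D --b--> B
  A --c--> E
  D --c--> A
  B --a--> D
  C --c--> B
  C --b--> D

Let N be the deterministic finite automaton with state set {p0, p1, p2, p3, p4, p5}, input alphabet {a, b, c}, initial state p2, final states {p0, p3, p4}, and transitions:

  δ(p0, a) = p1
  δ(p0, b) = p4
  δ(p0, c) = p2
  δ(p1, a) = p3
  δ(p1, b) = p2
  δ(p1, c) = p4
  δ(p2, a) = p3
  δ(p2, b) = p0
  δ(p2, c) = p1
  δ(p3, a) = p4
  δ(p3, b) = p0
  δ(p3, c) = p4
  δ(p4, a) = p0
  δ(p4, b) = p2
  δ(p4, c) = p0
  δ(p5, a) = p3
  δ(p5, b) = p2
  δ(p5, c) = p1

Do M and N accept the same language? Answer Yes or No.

Exploring the product automaton M × N from the start pair (A, p2), following both machines on each input symbol, reaches 5 state pairs: (A, p2), (C, p3), (D, p0), (E, p1), (B, p4).
M accepts in {B, C, D} and N accepts in {p0, p3, p4}. In every reachable pair the two components are either both accepting — (C, p3), (D, p0), (B, p4) — or both non-accepting, so no string is accepted by exactly one of the machines: L(M) \ L(N) and L(N) \ L(M) are both empty.
Hence every string is accepted by M iff it is accepted by N, and the two languages coincide.

Yes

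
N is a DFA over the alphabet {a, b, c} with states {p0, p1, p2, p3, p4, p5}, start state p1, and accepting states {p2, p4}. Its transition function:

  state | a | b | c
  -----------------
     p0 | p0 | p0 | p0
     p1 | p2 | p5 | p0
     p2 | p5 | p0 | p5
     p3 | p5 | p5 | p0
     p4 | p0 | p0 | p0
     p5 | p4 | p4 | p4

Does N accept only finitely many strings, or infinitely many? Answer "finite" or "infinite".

The useful states (reachable from p1 and able to reach an accepting state) are {p1, p2, p4, p5}.
Restricted to these states the transition graph has no cycle, so every accepting path has bounded length and L is finite.

finite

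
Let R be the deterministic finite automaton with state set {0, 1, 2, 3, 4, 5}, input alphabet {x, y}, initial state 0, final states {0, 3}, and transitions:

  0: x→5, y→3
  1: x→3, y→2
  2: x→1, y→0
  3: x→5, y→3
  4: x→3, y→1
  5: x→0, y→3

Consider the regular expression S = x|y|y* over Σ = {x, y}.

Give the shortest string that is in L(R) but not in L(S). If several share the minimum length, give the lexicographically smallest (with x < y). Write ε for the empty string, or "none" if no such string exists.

The string xx is accepted by R but not by S.
No shorter string lies in the difference, and xx is the lexicographically first length-2 string in L(R) \ L(S).

xx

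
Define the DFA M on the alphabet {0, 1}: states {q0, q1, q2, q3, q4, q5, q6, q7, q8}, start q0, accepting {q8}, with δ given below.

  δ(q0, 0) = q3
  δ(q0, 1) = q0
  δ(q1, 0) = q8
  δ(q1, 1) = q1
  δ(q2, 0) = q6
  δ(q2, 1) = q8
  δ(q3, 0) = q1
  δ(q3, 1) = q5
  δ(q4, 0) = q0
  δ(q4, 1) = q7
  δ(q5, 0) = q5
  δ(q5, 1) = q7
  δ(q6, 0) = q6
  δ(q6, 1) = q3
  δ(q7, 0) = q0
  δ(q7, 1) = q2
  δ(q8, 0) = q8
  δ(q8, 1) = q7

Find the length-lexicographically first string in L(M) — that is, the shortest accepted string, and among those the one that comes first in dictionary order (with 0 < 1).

000

A breadth-first search from q0 reaches an accepting state first via the path q0 → q3 → q1 → q8 on input 000.
No string of length < 3 is accepted (BFS exhausts all shorter strings without reaching an accepting state), and 000 is the lexicographically least accepting string of length 3.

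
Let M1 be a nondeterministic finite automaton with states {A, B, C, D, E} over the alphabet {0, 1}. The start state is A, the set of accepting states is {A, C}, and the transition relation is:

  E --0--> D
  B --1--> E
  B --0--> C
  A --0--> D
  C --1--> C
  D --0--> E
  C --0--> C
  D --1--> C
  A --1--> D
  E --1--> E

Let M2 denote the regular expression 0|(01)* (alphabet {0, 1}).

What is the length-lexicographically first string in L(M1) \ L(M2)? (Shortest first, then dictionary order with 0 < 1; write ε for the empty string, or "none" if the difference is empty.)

The string 11 is accepted by M1 but not by M2.
No shorter string lies in the difference, and 11 is the lexicographically first length-2 string in L(M1) \ L(M2).

11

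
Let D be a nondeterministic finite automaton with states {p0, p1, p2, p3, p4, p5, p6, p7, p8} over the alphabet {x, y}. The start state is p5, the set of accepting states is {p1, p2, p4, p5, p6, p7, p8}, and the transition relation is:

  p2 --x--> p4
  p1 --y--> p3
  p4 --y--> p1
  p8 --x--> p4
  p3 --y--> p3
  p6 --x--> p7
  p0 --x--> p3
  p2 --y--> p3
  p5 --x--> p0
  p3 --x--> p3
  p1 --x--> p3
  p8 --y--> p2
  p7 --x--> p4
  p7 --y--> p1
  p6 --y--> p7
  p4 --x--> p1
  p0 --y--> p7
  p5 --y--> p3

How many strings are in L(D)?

6

The useful subgraph on states {p0, p1, p4, p5, p7} is acyclic, so L(D) is finite; the longest accepting path visits 5 useful states, giving maximum string length 4.
Counting accepting paths from p5 by length: 1 of length 0, 1 of length 2, 2 of length 3, 2 of length 4. Total 6.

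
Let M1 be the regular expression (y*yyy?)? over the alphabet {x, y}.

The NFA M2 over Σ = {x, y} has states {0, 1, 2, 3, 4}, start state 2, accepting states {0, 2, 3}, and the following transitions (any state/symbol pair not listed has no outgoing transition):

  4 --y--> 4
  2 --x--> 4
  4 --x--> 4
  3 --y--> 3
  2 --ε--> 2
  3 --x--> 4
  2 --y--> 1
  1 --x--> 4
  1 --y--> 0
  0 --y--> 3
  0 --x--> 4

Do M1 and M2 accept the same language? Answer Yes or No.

Yes

Converting the expression M1 to a DFA (subset construction, then merging equivalent states) gives the minimal DFA with states {r0, r1, r2, r3}, start state r0, accepting states {r0, r3} and transitions r0: x→r1, y→r2; r1: x→r1, y→r1; r2: x→r1, y→r3; r3: x→r1, y→r3.
Exploring the product automaton M1 × M2 from the start pair (r0, 2), following both machines on each input symbol, reaches 5 state pairs: (r0, 2), (r1, 4), (r2, 1), (r3, 0), (r3, 3).
M1 accepts in {r0, r3} and M2 accepts in {0, 2, 3}. In every reachable pair the two components are either both accepting — (r0, 2), (r3, 0), (r3, 3) — or both non-accepting, so no string is accepted by exactly one of the machines: L(M1) \ L(M2) and L(M2) \ L(M1) are both empty.
Hence every string is accepted by M1 iff it is accepted by M2, and the two languages coincide.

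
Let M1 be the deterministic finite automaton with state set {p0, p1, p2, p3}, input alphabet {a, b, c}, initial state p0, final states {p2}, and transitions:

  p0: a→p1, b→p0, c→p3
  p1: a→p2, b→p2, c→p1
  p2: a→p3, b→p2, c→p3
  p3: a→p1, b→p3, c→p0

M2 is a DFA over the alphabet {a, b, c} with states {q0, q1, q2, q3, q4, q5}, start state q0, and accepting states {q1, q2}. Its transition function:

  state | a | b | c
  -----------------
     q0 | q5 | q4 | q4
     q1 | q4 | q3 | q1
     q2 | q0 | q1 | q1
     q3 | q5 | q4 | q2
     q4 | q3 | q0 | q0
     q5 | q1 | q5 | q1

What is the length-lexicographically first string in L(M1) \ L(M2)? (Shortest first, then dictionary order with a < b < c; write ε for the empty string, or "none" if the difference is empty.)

The string ab is accepted by M1 but not by M2.
No shorter string lies in the difference, and ab is the lexicographically first length-2 string in L(M1) \ L(M2).

ab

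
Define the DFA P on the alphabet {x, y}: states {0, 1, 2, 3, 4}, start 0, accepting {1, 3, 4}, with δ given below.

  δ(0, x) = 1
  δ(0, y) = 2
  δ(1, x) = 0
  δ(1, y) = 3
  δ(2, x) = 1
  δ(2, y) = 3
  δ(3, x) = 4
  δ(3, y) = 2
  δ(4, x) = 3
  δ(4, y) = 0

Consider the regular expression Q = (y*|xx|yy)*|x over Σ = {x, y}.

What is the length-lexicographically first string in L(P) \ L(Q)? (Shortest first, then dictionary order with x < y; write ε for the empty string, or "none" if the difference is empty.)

xy

The string xy is accepted by P but not by Q.
No shorter string lies in the difference, and xy is the lexicographically first length-2 string in L(P) \ L(Q).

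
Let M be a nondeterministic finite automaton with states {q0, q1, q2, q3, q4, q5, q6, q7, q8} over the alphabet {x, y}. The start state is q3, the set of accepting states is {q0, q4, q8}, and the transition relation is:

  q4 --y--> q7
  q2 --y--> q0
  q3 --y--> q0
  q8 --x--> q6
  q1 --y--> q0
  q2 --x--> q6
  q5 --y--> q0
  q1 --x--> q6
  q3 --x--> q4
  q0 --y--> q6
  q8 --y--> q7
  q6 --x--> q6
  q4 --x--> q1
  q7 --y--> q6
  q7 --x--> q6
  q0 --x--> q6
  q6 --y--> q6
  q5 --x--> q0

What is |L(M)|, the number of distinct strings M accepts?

The useful subgraph on states {q0, q1, q3, q4} is acyclic, so L(M) is finite; the longest accepting path visits 4 useful states, giving maximum string length 3.
Counting accepting paths from q3 by length: 2 of length 1, 1 of length 3. Total 3.

3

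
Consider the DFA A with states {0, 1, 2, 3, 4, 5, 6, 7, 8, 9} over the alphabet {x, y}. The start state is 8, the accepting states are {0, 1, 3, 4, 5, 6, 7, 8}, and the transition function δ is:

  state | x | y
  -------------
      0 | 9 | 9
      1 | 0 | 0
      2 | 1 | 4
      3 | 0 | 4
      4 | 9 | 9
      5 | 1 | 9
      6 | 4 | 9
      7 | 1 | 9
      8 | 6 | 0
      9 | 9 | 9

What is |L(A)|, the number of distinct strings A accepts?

The useful subgraph on states {0, 4, 6, 8} is acyclic, so L(A) is finite; the longest accepting path visits 3 useful states, giving maximum string length 2.
Counting accepting paths from 8 by length: 1 of length 0, 2 of length 1, 1 of length 2. Total 4.

4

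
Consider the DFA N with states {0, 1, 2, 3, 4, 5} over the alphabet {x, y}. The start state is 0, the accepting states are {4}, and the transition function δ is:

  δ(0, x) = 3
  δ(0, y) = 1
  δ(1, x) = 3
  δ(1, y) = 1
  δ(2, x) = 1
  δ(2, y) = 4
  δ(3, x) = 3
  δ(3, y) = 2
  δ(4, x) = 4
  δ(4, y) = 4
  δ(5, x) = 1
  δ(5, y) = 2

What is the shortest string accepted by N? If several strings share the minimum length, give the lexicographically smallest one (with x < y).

xyy

A breadth-first search from 0 reaches an accepting state first via the path 0 → 3 → 2 → 4 on input xyy.
No string of length < 3 is accepted (BFS exhausts all shorter strings without reaching an accepting state), and xyy is the lexicographically least accepting string of length 3.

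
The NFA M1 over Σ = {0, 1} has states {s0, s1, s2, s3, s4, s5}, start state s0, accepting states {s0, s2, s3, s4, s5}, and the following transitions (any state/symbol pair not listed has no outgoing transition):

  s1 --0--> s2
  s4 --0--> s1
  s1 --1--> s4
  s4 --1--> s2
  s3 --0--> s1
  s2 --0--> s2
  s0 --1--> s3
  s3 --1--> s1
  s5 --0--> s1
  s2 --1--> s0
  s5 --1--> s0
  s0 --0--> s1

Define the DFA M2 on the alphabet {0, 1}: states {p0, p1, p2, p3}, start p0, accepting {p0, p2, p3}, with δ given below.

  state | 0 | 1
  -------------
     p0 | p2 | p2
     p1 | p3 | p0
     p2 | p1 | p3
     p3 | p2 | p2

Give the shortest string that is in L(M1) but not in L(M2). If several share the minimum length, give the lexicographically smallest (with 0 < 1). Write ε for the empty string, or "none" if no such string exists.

00

The string 00 is accepted by M1 but not by M2.
No shorter string lies in the difference, and 00 is the lexicographically first length-2 string in L(M1) \ L(M2).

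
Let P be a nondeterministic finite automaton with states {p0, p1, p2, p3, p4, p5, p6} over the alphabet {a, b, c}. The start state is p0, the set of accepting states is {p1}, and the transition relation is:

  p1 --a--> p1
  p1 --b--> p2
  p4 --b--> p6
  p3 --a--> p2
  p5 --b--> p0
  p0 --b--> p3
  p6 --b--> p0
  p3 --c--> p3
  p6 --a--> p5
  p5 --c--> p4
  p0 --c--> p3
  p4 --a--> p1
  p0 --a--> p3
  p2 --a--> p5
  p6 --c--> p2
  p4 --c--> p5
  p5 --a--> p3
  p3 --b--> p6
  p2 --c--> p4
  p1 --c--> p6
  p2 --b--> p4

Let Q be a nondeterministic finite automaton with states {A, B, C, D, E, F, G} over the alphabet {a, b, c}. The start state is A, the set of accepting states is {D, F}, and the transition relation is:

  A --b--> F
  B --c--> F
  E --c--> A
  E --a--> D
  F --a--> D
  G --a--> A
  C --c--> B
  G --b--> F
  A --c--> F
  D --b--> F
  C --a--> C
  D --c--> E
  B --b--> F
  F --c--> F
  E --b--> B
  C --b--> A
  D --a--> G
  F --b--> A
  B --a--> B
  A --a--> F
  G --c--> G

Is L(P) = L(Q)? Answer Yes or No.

No

The string aaaca is accepted by P but rejected by Q.
So L(P) ≠ L(Q).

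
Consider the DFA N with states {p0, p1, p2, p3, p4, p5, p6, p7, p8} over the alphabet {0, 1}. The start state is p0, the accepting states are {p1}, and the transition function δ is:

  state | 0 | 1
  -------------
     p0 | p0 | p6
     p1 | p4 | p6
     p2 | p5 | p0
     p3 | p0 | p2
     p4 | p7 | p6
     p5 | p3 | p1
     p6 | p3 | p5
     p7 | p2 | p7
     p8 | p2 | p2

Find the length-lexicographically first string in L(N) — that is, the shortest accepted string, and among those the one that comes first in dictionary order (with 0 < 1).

A breadth-first search from p0 reaches an accepting state first via the path p0 → p6 → p5 → p1 on input 111.
No string of length < 3 is accepted (BFS exhausts all shorter strings without reaching an accepting state), and 111 is the lexicographically least accepting string of length 3.

111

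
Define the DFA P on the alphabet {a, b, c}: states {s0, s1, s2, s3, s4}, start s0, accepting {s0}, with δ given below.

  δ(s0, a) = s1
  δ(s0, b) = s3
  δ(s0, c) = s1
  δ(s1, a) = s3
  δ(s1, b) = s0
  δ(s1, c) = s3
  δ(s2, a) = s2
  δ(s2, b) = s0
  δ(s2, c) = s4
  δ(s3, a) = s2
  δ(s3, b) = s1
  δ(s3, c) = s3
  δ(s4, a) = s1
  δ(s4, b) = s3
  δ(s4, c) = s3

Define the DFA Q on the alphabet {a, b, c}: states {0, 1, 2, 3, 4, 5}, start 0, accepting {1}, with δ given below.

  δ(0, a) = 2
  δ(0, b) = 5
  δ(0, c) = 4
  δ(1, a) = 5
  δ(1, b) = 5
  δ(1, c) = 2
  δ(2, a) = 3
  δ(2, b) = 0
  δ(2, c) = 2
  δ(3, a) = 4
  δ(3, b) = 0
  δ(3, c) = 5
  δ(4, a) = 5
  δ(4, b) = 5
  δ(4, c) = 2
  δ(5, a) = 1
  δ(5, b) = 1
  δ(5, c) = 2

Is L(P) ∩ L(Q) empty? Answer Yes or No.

The string baab is accepted by both P and Q.
Hence L(P) ∩ L(Q) ≠ ∅.

No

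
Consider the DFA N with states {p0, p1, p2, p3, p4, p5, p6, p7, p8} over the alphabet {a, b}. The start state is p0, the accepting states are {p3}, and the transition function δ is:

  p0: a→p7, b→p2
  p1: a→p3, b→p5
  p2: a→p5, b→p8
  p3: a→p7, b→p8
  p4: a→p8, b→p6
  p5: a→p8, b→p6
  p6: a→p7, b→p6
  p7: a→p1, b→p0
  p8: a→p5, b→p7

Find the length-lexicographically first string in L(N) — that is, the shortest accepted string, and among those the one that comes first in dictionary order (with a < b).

aaa

A breadth-first search from p0 reaches an accepting state first via the path p0 → p7 → p1 → p3 on input aaa.
No string of length < 3 is accepted (BFS exhausts all shorter strings without reaching an accepting state), and aaa is the lexicographically least accepting string of length 3.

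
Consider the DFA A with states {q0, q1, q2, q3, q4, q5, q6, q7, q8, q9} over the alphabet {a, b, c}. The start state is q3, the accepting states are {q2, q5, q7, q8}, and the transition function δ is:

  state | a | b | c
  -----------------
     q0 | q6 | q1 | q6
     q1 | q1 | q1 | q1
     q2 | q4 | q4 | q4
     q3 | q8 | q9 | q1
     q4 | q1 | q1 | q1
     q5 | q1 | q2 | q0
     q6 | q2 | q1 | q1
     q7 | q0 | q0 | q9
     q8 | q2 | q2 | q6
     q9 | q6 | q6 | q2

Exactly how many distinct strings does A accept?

The useful subgraph on states {q2, q3, q6, q8, q9} is acyclic, so L(A) is finite; the longest accepting path visits 4 useful states, giving maximum string length 3.
Counting accepting paths from q3 by length: 1 of length 1, 3 of length 2, 3 of length 3. Total 7.

7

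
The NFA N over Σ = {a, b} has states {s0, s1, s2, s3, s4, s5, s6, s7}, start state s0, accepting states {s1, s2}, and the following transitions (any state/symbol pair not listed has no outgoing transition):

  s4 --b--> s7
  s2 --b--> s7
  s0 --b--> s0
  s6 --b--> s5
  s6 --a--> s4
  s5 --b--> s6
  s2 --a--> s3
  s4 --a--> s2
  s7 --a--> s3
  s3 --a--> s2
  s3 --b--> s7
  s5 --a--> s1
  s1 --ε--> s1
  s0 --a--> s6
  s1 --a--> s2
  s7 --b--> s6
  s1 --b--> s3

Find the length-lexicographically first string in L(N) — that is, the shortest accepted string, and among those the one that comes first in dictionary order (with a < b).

aaa

A breadth-first search from s0 reaches an accepting state first via the path s0 → s6 → s4 → s2 on input aaa.
No string of length < 3 is accepted (BFS exhausts all shorter strings without reaching an accepting state), and aaa is the lexicographically least accepting string of length 3.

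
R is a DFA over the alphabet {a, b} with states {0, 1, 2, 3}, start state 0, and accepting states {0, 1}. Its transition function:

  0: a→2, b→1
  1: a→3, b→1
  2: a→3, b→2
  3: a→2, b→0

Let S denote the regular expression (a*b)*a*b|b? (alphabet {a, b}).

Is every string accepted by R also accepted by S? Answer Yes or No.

Yes

Converting the expression S to a DFA (subset construction, then merging equivalent states) gives the minimal DFA with states {s0, s1}, start state s0, accepting states {s0} and transitions s0: a→s1, b→s0; s1: a→s1, b→s0.
Exploring the product automaton R × S from the start pair (0, s0), following both machines on each input symbol, reaches 5 state pairs: (0, s0), (2, s1), (1, s0), (3, s1), (2, s0).
R accepts in {0, 1} and S accepts in {s0}. The reachable pairs whose R-component is accepting are (0, s0), (1, s0); in each of them the S-component is accepting too, so the product for L(R) \ L(S) (R-component accepting, S-component rejecting) has no reachable accepting pair and the difference is empty.
Hence every string in L(R) is also in L(S).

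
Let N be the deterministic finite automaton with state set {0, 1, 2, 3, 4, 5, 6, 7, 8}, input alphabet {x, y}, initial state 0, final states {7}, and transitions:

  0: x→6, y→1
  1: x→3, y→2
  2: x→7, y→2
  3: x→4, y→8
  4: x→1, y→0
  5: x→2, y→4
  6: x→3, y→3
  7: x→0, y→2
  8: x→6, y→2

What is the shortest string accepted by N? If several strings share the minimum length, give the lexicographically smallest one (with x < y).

A breadth-first search from 0 reaches an accepting state first via the path 0 → 1 → 2 → 7 on input yyx.
No string of length < 3 is accepted (BFS exhausts all shorter strings without reaching an accepting state), and yyx is the lexicographically least accepting string of length 3.

yyx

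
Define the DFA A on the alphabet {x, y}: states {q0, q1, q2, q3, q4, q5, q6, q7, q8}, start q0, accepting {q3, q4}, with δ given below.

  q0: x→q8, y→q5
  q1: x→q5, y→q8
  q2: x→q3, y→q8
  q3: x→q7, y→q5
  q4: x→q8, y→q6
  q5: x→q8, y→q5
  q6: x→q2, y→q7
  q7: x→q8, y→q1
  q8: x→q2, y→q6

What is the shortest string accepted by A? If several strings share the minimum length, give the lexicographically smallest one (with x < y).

A breadth-first search from q0 reaches an accepting state first via the path q0 → q8 → q2 → q3 on input xxx.
No string of length < 3 is accepted (BFS exhausts all shorter strings without reaching an accepting state), and xxx is the lexicographically least accepting string of length 3.

xxx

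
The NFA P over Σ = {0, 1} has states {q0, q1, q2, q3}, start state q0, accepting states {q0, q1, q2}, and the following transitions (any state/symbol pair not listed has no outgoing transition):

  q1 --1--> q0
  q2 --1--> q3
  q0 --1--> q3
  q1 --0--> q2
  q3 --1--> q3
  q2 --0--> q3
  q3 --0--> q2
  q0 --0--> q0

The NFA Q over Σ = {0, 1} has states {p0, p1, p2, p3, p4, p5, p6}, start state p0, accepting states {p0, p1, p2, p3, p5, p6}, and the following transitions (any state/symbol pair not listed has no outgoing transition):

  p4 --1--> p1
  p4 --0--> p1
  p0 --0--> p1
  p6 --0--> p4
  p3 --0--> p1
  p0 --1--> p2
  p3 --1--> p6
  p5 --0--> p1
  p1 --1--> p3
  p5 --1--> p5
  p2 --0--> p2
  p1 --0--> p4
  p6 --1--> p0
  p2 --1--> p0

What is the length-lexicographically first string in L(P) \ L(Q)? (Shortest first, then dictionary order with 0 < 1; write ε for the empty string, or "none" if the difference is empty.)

00

The string 00 is accepted by P but not by Q.
No shorter string lies in the difference, and 00 is the lexicographically first length-2 string in L(P) \ L(Q).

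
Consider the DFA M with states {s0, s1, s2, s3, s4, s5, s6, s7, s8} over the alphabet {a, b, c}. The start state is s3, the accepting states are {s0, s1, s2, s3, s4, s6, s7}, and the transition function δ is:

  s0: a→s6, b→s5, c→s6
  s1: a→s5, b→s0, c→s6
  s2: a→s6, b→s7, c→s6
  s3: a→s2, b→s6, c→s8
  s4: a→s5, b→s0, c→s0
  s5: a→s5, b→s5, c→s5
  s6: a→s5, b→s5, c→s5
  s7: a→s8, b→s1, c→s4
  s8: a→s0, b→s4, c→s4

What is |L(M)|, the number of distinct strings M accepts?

The useful subgraph on states {s0, s1, s2, s3, s4, s6, s7, s8} is acyclic, so L(M) is finite; the longest accepting path visits 7 useful states, giving maximum string length 6.
Counting accepting paths from s3 by length: 1 of length 0, 2 of length 1, 6 of length 2, 8 of length 3, 15 of length 4, 12 of length 5, 8 of length 6. Total 52.

52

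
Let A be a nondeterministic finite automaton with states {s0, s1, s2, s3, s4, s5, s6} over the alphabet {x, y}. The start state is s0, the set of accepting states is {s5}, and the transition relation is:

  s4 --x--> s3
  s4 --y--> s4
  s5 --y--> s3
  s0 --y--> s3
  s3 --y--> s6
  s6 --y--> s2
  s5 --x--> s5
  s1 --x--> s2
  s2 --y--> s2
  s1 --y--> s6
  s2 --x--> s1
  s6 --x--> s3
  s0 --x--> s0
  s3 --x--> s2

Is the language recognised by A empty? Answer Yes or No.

Yes

The states reachable from the start state are {s0, s1, s2, s3, s6}.
None of the accepting states {s5} is reachable, so no string is accepted and L(A) = ∅.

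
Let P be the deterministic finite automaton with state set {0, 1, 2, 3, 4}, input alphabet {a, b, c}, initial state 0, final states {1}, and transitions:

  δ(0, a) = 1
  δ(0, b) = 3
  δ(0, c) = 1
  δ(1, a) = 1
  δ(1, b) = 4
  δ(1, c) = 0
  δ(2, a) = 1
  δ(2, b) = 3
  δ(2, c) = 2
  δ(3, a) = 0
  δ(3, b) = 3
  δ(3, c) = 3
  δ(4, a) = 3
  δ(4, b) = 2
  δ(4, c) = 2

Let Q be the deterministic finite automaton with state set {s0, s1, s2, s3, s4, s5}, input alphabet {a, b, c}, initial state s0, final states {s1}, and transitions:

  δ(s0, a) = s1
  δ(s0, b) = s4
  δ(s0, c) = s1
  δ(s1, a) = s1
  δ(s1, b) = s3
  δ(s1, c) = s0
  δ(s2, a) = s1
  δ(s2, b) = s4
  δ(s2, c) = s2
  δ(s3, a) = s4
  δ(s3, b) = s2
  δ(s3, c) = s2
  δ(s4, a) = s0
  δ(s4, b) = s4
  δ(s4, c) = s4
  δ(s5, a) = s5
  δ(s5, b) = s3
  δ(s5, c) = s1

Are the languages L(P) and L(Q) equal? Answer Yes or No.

Yes

Exploring the product automaton P × Q from the start pair (0, s0), following both machines on each input symbol, reaches 5 state pairs: (0, s0), (1, s1), (3, s4), (4, s3), (2, s2).
P accepts in {1} and Q accepts in {s1}. In every reachable pair the two components are either both accepting — (1, s1) — or both non-accepting, so no string is accepted by exactly one of the machines: L(P) \ L(Q) and L(Q) \ L(P) are both empty.
Hence every string is accepted by P iff it is accepted by Q, and the two languages coincide.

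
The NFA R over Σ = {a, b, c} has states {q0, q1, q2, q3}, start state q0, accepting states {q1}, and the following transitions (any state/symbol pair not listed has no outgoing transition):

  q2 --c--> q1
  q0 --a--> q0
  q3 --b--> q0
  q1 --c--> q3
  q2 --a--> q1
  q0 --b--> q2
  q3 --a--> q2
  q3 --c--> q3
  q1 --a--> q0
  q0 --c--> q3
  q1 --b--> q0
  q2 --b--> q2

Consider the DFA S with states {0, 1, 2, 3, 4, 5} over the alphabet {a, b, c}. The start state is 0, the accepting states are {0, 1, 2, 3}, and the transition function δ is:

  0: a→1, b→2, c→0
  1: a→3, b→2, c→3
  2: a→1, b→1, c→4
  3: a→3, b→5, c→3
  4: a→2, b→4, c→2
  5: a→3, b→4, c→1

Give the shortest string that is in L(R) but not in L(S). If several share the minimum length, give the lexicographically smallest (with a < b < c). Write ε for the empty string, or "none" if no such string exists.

The string bc is accepted by R but not by S.
No shorter string lies in the difference, and bc is the lexicographically first length-2 string in L(R) \ L(S).

bc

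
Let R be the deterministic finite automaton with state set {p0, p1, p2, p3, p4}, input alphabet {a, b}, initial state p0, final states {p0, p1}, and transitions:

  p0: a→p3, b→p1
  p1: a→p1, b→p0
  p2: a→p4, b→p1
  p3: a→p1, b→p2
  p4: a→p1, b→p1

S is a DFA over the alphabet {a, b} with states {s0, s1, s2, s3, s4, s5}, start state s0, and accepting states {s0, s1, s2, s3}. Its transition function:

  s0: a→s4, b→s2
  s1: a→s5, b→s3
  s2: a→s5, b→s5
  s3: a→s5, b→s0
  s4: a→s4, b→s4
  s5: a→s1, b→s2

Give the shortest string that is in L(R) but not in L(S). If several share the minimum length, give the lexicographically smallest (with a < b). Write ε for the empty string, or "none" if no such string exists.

aa

The string aa is accepted by R but not by S.
No shorter string lies in the difference, and aa is the lexicographically first length-2 string in L(R) \ L(S).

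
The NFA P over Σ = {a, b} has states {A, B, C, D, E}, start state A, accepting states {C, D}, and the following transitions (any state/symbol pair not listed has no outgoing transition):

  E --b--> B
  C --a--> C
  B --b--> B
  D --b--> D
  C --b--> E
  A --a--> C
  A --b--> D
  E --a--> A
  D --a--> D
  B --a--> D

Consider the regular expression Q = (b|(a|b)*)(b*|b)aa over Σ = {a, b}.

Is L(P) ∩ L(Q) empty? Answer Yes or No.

The string aa is accepted by both P and Q.
Hence L(P) ∩ L(Q) ≠ ∅.

No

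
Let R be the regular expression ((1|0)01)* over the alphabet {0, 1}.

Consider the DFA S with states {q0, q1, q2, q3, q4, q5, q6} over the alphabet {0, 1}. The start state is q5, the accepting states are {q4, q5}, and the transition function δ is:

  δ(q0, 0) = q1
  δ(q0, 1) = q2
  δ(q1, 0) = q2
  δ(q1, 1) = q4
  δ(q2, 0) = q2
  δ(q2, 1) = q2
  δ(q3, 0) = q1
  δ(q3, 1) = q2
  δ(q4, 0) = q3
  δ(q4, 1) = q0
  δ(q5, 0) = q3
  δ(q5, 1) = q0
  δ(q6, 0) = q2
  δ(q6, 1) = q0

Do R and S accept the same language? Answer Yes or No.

Yes

Converting the expression R to a DFA (subset construction, then merging equivalent states) gives the minimal DFA with states {r0, r1, r2, r3}, start state r0, accepting states {r0} and transitions r0: 0→r1, 1→r1; r1: 0→r2, 1→r3; r2: 0→r3, 1→r0; r3: 0→r3, 1→r3.
Exploring the product automaton R × S from the start pair (r0, q5), following both machines on each input symbol, reaches 6 state pairs: (r0, q5), (r1, q3), (r1, q0), (r2, q1), (r3, q2), (r0, q4).
R accepts in {r0} and S accepts in {q4, q5}. In every reachable pair the two components are either both accepting — (r0, q5), (r0, q4) — or both non-accepting, so no string is accepted by exactly one of the machines: L(R) \ L(S) and L(S) \ L(R) are both empty.
Hence every string is accepted by R iff it is accepted by S, and the two languages coincide.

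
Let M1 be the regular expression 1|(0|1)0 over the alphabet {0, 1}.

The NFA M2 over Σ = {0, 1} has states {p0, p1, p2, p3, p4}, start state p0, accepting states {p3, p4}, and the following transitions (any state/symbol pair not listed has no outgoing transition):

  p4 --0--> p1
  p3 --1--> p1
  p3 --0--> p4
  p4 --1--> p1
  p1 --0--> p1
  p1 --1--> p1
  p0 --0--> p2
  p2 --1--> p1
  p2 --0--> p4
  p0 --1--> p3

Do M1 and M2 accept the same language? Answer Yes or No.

Yes

Converting the expression M1 to a DFA (subset construction, then merging equivalent states) gives the minimal DFA with states {r0, r1, r2, r3, r4}, start state r0, accepting states {r2, r3} and transitions r0: 0→r1, 1→r2; r1: 0→r3, 1→r4; r2: 0→r3, 1→r4; r3: 0→r4, 1→r4; r4: 0→r4, 1→r4.
Exploring the product automaton M1 × M2 from the start pair (r0, p0), following both machines on each input symbol, reaches 5 state pairs: (r0, p0), (r1, p2), (r2, p3), (r3, p4), (r4, p1).
M1 accepts in {r2, r3} and M2 accepts in {p3, p4}. In every reachable pair the two components are either both accepting — (r2, p3), (r3, p4) — or both non-accepting, so no string is accepted by exactly one of the machines: L(M1) \ L(M2) and L(M2) \ L(M1) are both empty.
Hence every string is accepted by M1 iff it is accepted by M2, and the two languages coincide.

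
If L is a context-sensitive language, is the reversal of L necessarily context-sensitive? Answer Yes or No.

Reversing both sides of every production of a noncontracting (context-sensitive) grammar gives another noncontracting grammar, and it generates Lᴿ; equivalently an LBA can reverse its tape in place and then run the machine for L.
So the context-sensitive languages are closed under reversal.

Yes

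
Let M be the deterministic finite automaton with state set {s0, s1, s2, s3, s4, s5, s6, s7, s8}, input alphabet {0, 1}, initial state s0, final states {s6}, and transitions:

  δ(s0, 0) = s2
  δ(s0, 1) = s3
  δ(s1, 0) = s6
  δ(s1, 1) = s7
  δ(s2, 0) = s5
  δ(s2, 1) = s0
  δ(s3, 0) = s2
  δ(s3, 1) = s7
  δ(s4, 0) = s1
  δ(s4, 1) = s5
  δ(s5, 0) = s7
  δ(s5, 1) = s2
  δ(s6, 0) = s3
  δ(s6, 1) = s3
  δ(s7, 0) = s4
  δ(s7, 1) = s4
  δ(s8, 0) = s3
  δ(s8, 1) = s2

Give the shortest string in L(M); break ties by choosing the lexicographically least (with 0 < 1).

A breadth-first search from s0 reaches an accepting state first via the path s0 → s3 → s7 → s4 → s1 → s6 on input 11000.
No string of length < 5 is accepted (BFS exhausts all shorter strings without reaching an accepting state), and 11000 is the lexicographically least accepting string of length 5.

11000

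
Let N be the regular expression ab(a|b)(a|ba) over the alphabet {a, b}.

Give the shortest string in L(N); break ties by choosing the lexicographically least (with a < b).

By inspection of the expression, no string of length less than 4 matches, and abaa is the lexicographically first match of length 4.

abaa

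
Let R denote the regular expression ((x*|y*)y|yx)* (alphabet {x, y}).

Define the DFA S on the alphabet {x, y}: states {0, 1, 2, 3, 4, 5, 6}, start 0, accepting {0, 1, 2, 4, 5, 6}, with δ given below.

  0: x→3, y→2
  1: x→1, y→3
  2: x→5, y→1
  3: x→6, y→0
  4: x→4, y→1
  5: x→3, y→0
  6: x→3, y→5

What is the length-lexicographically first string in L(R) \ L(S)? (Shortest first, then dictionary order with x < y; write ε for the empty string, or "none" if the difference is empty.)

yyy

The string yyy is accepted by R but not by S.
No shorter string lies in the difference, and yyy is the lexicographically first length-3 string in L(R) \ L(S).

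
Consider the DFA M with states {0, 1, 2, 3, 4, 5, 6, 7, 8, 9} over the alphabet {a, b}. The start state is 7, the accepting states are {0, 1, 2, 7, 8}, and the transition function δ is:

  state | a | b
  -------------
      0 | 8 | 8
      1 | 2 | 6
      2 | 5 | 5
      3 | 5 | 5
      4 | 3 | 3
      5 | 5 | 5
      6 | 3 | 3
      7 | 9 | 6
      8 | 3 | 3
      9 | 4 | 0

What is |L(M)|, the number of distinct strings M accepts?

4

The useful subgraph on states {0, 7, 8, 9} is acyclic, so L(M) is finite; the longest accepting path visits 4 useful states, giving maximum string length 3.
Counting accepting paths from 7 by length: 1 of length 0, 1 of length 2, 2 of length 3. Total 4.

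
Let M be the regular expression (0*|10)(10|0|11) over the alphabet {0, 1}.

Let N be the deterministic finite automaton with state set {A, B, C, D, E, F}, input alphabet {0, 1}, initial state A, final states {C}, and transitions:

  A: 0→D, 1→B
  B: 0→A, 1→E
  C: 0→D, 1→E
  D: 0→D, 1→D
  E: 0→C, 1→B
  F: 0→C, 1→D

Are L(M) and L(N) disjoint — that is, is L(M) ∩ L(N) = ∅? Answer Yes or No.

Yes

Converting the expression M to a DFA (subset construction, then merging equivalent states) gives the minimal DFA with states {m0, m1, m2, m3, m4, m5, m6}, start state m0, accepting states {m1, m4, m5} and transitions m0: 0→m1, 1→m2; m1: 0→m1, 1→m3; m2: 0→m4, 1→m5; m3: 0→m5, 1→m5; m4: 0→m5, 1→m3; m5: 0→m6, 1→m6; m6: 0→m6, 1→m6.
Exploring the product automaton M × N from the start pair (m0, A), following both machines on each input symbol, reaches 14 state pairs: (m0, A), (m1, D), (m2, B), (m3, D), (m4, A), (m5, E), (m5, D), (m3, B), (m6, C), (m6, B), (m6, D), (m5, A), (m6, E), (m6, A).
M accepts in {m1, m4, m5} and N accepts in {C}; no reachable pair has both components accepting, so no string drives both machines to acceptance simultaneously and L(M) ∩ L(N) = ∅.
So no string is accepted by both, and the intersection is empty.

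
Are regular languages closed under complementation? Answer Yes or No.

Yes

Take a complete DFA for L and swap accepting and non-accepting states; the resulting DFA accepts exactly Σ* \ L.
So the regular languages are closed under complement.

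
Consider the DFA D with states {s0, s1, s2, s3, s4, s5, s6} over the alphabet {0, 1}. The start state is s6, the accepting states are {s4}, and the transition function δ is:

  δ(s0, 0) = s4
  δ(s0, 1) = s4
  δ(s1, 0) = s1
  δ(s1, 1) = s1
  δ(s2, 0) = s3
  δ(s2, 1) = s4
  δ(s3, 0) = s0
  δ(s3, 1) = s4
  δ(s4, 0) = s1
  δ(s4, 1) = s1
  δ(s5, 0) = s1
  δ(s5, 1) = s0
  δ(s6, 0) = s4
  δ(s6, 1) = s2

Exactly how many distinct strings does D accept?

5

The useful subgraph on states {s0, s2, s3, s4, s6} is acyclic, so L(D) is finite; the longest accepting path visits 5 useful states, giving maximum string length 4.
Counting accepting paths from s6 by length: 1 of length 1, 1 of length 2, 1 of length 3, 2 of length 4. Total 5.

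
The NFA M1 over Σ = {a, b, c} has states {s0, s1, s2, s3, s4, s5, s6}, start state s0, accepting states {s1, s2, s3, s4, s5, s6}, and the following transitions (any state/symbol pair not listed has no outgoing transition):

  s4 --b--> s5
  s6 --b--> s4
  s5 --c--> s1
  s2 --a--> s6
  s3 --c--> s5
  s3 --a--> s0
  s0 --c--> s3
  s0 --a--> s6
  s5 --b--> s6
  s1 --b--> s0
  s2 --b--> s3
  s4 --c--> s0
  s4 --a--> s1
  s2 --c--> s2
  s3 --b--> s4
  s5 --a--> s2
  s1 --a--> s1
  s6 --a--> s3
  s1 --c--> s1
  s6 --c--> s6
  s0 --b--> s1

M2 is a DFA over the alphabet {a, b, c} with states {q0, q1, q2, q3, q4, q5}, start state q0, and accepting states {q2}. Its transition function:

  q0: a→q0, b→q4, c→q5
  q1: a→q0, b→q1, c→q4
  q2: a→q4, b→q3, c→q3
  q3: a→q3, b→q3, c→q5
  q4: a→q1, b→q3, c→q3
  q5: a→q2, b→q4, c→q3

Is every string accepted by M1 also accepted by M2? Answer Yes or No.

The string a is in L(M1) but not in L(M2).
So L(M1) ⊄ L(M2).

No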